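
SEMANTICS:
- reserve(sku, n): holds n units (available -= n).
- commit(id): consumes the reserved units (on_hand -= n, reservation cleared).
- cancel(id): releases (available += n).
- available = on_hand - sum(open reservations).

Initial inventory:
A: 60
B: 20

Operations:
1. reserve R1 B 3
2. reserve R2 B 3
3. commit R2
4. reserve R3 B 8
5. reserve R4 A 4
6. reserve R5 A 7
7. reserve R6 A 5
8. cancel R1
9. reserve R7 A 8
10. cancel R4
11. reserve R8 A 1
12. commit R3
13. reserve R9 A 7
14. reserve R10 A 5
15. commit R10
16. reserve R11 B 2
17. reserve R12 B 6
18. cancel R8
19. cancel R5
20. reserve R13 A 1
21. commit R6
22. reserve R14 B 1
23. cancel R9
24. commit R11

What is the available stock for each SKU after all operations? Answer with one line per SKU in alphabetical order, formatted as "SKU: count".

Answer: A: 41
B: 0

Derivation:
Step 1: reserve R1 B 3 -> on_hand[A=60 B=20] avail[A=60 B=17] open={R1}
Step 2: reserve R2 B 3 -> on_hand[A=60 B=20] avail[A=60 B=14] open={R1,R2}
Step 3: commit R2 -> on_hand[A=60 B=17] avail[A=60 B=14] open={R1}
Step 4: reserve R3 B 8 -> on_hand[A=60 B=17] avail[A=60 B=6] open={R1,R3}
Step 5: reserve R4 A 4 -> on_hand[A=60 B=17] avail[A=56 B=6] open={R1,R3,R4}
Step 6: reserve R5 A 7 -> on_hand[A=60 B=17] avail[A=49 B=6] open={R1,R3,R4,R5}
Step 7: reserve R6 A 5 -> on_hand[A=60 B=17] avail[A=44 B=6] open={R1,R3,R4,R5,R6}
Step 8: cancel R1 -> on_hand[A=60 B=17] avail[A=44 B=9] open={R3,R4,R5,R6}
Step 9: reserve R7 A 8 -> on_hand[A=60 B=17] avail[A=36 B=9] open={R3,R4,R5,R6,R7}
Step 10: cancel R4 -> on_hand[A=60 B=17] avail[A=40 B=9] open={R3,R5,R6,R7}
Step 11: reserve R8 A 1 -> on_hand[A=60 B=17] avail[A=39 B=9] open={R3,R5,R6,R7,R8}
Step 12: commit R3 -> on_hand[A=60 B=9] avail[A=39 B=9] open={R5,R6,R7,R8}
Step 13: reserve R9 A 7 -> on_hand[A=60 B=9] avail[A=32 B=9] open={R5,R6,R7,R8,R9}
Step 14: reserve R10 A 5 -> on_hand[A=60 B=9] avail[A=27 B=9] open={R10,R5,R6,R7,R8,R9}
Step 15: commit R10 -> on_hand[A=55 B=9] avail[A=27 B=9] open={R5,R6,R7,R8,R9}
Step 16: reserve R11 B 2 -> on_hand[A=55 B=9] avail[A=27 B=7] open={R11,R5,R6,R7,R8,R9}
Step 17: reserve R12 B 6 -> on_hand[A=55 B=9] avail[A=27 B=1] open={R11,R12,R5,R6,R7,R8,R9}
Step 18: cancel R8 -> on_hand[A=55 B=9] avail[A=28 B=1] open={R11,R12,R5,R6,R7,R9}
Step 19: cancel R5 -> on_hand[A=55 B=9] avail[A=35 B=1] open={R11,R12,R6,R7,R9}
Step 20: reserve R13 A 1 -> on_hand[A=55 B=9] avail[A=34 B=1] open={R11,R12,R13,R6,R7,R9}
Step 21: commit R6 -> on_hand[A=50 B=9] avail[A=34 B=1] open={R11,R12,R13,R7,R9}
Step 22: reserve R14 B 1 -> on_hand[A=50 B=9] avail[A=34 B=0] open={R11,R12,R13,R14,R7,R9}
Step 23: cancel R9 -> on_hand[A=50 B=9] avail[A=41 B=0] open={R11,R12,R13,R14,R7}
Step 24: commit R11 -> on_hand[A=50 B=7] avail[A=41 B=0] open={R12,R13,R14,R7}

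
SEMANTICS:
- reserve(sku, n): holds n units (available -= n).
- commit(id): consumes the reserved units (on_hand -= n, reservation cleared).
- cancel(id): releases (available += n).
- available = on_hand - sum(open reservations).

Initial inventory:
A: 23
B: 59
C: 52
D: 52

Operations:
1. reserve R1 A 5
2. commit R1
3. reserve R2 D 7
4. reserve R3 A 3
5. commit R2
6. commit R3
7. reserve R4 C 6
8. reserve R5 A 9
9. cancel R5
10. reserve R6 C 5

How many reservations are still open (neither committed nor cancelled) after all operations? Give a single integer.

Answer: 2

Derivation:
Step 1: reserve R1 A 5 -> on_hand[A=23 B=59 C=52 D=52] avail[A=18 B=59 C=52 D=52] open={R1}
Step 2: commit R1 -> on_hand[A=18 B=59 C=52 D=52] avail[A=18 B=59 C=52 D=52] open={}
Step 3: reserve R2 D 7 -> on_hand[A=18 B=59 C=52 D=52] avail[A=18 B=59 C=52 D=45] open={R2}
Step 4: reserve R3 A 3 -> on_hand[A=18 B=59 C=52 D=52] avail[A=15 B=59 C=52 D=45] open={R2,R3}
Step 5: commit R2 -> on_hand[A=18 B=59 C=52 D=45] avail[A=15 B=59 C=52 D=45] open={R3}
Step 6: commit R3 -> on_hand[A=15 B=59 C=52 D=45] avail[A=15 B=59 C=52 D=45] open={}
Step 7: reserve R4 C 6 -> on_hand[A=15 B=59 C=52 D=45] avail[A=15 B=59 C=46 D=45] open={R4}
Step 8: reserve R5 A 9 -> on_hand[A=15 B=59 C=52 D=45] avail[A=6 B=59 C=46 D=45] open={R4,R5}
Step 9: cancel R5 -> on_hand[A=15 B=59 C=52 D=45] avail[A=15 B=59 C=46 D=45] open={R4}
Step 10: reserve R6 C 5 -> on_hand[A=15 B=59 C=52 D=45] avail[A=15 B=59 C=41 D=45] open={R4,R6}
Open reservations: ['R4', 'R6'] -> 2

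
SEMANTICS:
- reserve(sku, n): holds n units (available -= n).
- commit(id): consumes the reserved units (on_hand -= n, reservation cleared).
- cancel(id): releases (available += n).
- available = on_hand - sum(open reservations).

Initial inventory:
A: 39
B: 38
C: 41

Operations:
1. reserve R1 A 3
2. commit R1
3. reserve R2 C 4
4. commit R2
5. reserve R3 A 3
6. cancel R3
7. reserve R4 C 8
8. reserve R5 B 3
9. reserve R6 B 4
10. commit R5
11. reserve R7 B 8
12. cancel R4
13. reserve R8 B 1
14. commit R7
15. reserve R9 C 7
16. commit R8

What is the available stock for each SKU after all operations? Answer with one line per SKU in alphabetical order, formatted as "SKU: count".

Step 1: reserve R1 A 3 -> on_hand[A=39 B=38 C=41] avail[A=36 B=38 C=41] open={R1}
Step 2: commit R1 -> on_hand[A=36 B=38 C=41] avail[A=36 B=38 C=41] open={}
Step 3: reserve R2 C 4 -> on_hand[A=36 B=38 C=41] avail[A=36 B=38 C=37] open={R2}
Step 4: commit R2 -> on_hand[A=36 B=38 C=37] avail[A=36 B=38 C=37] open={}
Step 5: reserve R3 A 3 -> on_hand[A=36 B=38 C=37] avail[A=33 B=38 C=37] open={R3}
Step 6: cancel R3 -> on_hand[A=36 B=38 C=37] avail[A=36 B=38 C=37] open={}
Step 7: reserve R4 C 8 -> on_hand[A=36 B=38 C=37] avail[A=36 B=38 C=29] open={R4}
Step 8: reserve R5 B 3 -> on_hand[A=36 B=38 C=37] avail[A=36 B=35 C=29] open={R4,R5}
Step 9: reserve R6 B 4 -> on_hand[A=36 B=38 C=37] avail[A=36 B=31 C=29] open={R4,R5,R6}
Step 10: commit R5 -> on_hand[A=36 B=35 C=37] avail[A=36 B=31 C=29] open={R4,R6}
Step 11: reserve R7 B 8 -> on_hand[A=36 B=35 C=37] avail[A=36 B=23 C=29] open={R4,R6,R7}
Step 12: cancel R4 -> on_hand[A=36 B=35 C=37] avail[A=36 B=23 C=37] open={R6,R7}
Step 13: reserve R8 B 1 -> on_hand[A=36 B=35 C=37] avail[A=36 B=22 C=37] open={R6,R7,R8}
Step 14: commit R7 -> on_hand[A=36 B=27 C=37] avail[A=36 B=22 C=37] open={R6,R8}
Step 15: reserve R9 C 7 -> on_hand[A=36 B=27 C=37] avail[A=36 B=22 C=30] open={R6,R8,R9}
Step 16: commit R8 -> on_hand[A=36 B=26 C=37] avail[A=36 B=22 C=30] open={R6,R9}

Answer: A: 36
B: 22
C: 30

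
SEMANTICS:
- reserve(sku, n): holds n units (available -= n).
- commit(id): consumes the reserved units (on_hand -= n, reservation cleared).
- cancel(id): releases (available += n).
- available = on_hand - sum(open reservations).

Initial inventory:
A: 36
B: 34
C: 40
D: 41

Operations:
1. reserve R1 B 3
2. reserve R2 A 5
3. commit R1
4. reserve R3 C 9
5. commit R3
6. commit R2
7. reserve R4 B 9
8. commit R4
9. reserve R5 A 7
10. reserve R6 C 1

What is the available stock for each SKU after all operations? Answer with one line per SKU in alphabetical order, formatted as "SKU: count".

Answer: A: 24
B: 22
C: 30
D: 41

Derivation:
Step 1: reserve R1 B 3 -> on_hand[A=36 B=34 C=40 D=41] avail[A=36 B=31 C=40 D=41] open={R1}
Step 2: reserve R2 A 5 -> on_hand[A=36 B=34 C=40 D=41] avail[A=31 B=31 C=40 D=41] open={R1,R2}
Step 3: commit R1 -> on_hand[A=36 B=31 C=40 D=41] avail[A=31 B=31 C=40 D=41] open={R2}
Step 4: reserve R3 C 9 -> on_hand[A=36 B=31 C=40 D=41] avail[A=31 B=31 C=31 D=41] open={R2,R3}
Step 5: commit R3 -> on_hand[A=36 B=31 C=31 D=41] avail[A=31 B=31 C=31 D=41] open={R2}
Step 6: commit R2 -> on_hand[A=31 B=31 C=31 D=41] avail[A=31 B=31 C=31 D=41] open={}
Step 7: reserve R4 B 9 -> on_hand[A=31 B=31 C=31 D=41] avail[A=31 B=22 C=31 D=41] open={R4}
Step 8: commit R4 -> on_hand[A=31 B=22 C=31 D=41] avail[A=31 B=22 C=31 D=41] open={}
Step 9: reserve R5 A 7 -> on_hand[A=31 B=22 C=31 D=41] avail[A=24 B=22 C=31 D=41] open={R5}
Step 10: reserve R6 C 1 -> on_hand[A=31 B=22 C=31 D=41] avail[A=24 B=22 C=30 D=41] open={R5,R6}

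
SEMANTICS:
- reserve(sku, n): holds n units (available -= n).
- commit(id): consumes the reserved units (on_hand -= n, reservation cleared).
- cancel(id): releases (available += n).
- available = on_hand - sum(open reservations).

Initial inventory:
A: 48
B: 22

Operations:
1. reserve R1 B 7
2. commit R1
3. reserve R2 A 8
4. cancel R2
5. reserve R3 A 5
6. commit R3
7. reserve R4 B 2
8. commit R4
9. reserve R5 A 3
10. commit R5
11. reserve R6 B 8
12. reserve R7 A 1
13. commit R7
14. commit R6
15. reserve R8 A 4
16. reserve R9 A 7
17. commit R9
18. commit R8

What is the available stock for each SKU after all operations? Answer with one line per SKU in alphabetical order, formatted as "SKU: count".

Step 1: reserve R1 B 7 -> on_hand[A=48 B=22] avail[A=48 B=15] open={R1}
Step 2: commit R1 -> on_hand[A=48 B=15] avail[A=48 B=15] open={}
Step 3: reserve R2 A 8 -> on_hand[A=48 B=15] avail[A=40 B=15] open={R2}
Step 4: cancel R2 -> on_hand[A=48 B=15] avail[A=48 B=15] open={}
Step 5: reserve R3 A 5 -> on_hand[A=48 B=15] avail[A=43 B=15] open={R3}
Step 6: commit R3 -> on_hand[A=43 B=15] avail[A=43 B=15] open={}
Step 7: reserve R4 B 2 -> on_hand[A=43 B=15] avail[A=43 B=13] open={R4}
Step 8: commit R4 -> on_hand[A=43 B=13] avail[A=43 B=13] open={}
Step 9: reserve R5 A 3 -> on_hand[A=43 B=13] avail[A=40 B=13] open={R5}
Step 10: commit R5 -> on_hand[A=40 B=13] avail[A=40 B=13] open={}
Step 11: reserve R6 B 8 -> on_hand[A=40 B=13] avail[A=40 B=5] open={R6}
Step 12: reserve R7 A 1 -> on_hand[A=40 B=13] avail[A=39 B=5] open={R6,R7}
Step 13: commit R7 -> on_hand[A=39 B=13] avail[A=39 B=5] open={R6}
Step 14: commit R6 -> on_hand[A=39 B=5] avail[A=39 B=5] open={}
Step 15: reserve R8 A 4 -> on_hand[A=39 B=5] avail[A=35 B=5] open={R8}
Step 16: reserve R9 A 7 -> on_hand[A=39 B=5] avail[A=28 B=5] open={R8,R9}
Step 17: commit R9 -> on_hand[A=32 B=5] avail[A=28 B=5] open={R8}
Step 18: commit R8 -> on_hand[A=28 B=5] avail[A=28 B=5] open={}

Answer: A: 28
B: 5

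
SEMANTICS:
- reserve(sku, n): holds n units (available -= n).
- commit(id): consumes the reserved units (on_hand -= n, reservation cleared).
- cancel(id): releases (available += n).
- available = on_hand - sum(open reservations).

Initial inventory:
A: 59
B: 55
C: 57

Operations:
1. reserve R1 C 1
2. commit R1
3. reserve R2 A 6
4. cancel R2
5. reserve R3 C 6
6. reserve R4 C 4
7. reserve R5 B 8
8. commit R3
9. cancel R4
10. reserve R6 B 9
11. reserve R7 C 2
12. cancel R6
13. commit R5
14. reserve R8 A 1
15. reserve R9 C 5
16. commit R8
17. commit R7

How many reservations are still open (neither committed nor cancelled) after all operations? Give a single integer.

Answer: 1

Derivation:
Step 1: reserve R1 C 1 -> on_hand[A=59 B=55 C=57] avail[A=59 B=55 C=56] open={R1}
Step 2: commit R1 -> on_hand[A=59 B=55 C=56] avail[A=59 B=55 C=56] open={}
Step 3: reserve R2 A 6 -> on_hand[A=59 B=55 C=56] avail[A=53 B=55 C=56] open={R2}
Step 4: cancel R2 -> on_hand[A=59 B=55 C=56] avail[A=59 B=55 C=56] open={}
Step 5: reserve R3 C 6 -> on_hand[A=59 B=55 C=56] avail[A=59 B=55 C=50] open={R3}
Step 6: reserve R4 C 4 -> on_hand[A=59 B=55 C=56] avail[A=59 B=55 C=46] open={R3,R4}
Step 7: reserve R5 B 8 -> on_hand[A=59 B=55 C=56] avail[A=59 B=47 C=46] open={R3,R4,R5}
Step 8: commit R3 -> on_hand[A=59 B=55 C=50] avail[A=59 B=47 C=46] open={R4,R5}
Step 9: cancel R4 -> on_hand[A=59 B=55 C=50] avail[A=59 B=47 C=50] open={R5}
Step 10: reserve R6 B 9 -> on_hand[A=59 B=55 C=50] avail[A=59 B=38 C=50] open={R5,R6}
Step 11: reserve R7 C 2 -> on_hand[A=59 B=55 C=50] avail[A=59 B=38 C=48] open={R5,R6,R7}
Step 12: cancel R6 -> on_hand[A=59 B=55 C=50] avail[A=59 B=47 C=48] open={R5,R7}
Step 13: commit R5 -> on_hand[A=59 B=47 C=50] avail[A=59 B=47 C=48] open={R7}
Step 14: reserve R8 A 1 -> on_hand[A=59 B=47 C=50] avail[A=58 B=47 C=48] open={R7,R8}
Step 15: reserve R9 C 5 -> on_hand[A=59 B=47 C=50] avail[A=58 B=47 C=43] open={R7,R8,R9}
Step 16: commit R8 -> on_hand[A=58 B=47 C=50] avail[A=58 B=47 C=43] open={R7,R9}
Step 17: commit R7 -> on_hand[A=58 B=47 C=48] avail[A=58 B=47 C=43] open={R9}
Open reservations: ['R9'] -> 1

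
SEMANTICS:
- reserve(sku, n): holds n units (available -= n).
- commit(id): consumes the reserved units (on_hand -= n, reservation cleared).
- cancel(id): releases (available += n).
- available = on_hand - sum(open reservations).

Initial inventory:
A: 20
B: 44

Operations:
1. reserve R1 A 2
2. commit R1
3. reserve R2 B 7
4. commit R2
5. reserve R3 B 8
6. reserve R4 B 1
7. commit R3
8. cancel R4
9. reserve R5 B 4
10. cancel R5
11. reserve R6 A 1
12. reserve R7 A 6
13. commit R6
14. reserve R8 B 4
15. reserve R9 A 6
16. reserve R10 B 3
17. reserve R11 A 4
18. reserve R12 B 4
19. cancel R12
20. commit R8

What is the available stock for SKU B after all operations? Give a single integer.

Answer: 22

Derivation:
Step 1: reserve R1 A 2 -> on_hand[A=20 B=44] avail[A=18 B=44] open={R1}
Step 2: commit R1 -> on_hand[A=18 B=44] avail[A=18 B=44] open={}
Step 3: reserve R2 B 7 -> on_hand[A=18 B=44] avail[A=18 B=37] open={R2}
Step 4: commit R2 -> on_hand[A=18 B=37] avail[A=18 B=37] open={}
Step 5: reserve R3 B 8 -> on_hand[A=18 B=37] avail[A=18 B=29] open={R3}
Step 6: reserve R4 B 1 -> on_hand[A=18 B=37] avail[A=18 B=28] open={R3,R4}
Step 7: commit R3 -> on_hand[A=18 B=29] avail[A=18 B=28] open={R4}
Step 8: cancel R4 -> on_hand[A=18 B=29] avail[A=18 B=29] open={}
Step 9: reserve R5 B 4 -> on_hand[A=18 B=29] avail[A=18 B=25] open={R5}
Step 10: cancel R5 -> on_hand[A=18 B=29] avail[A=18 B=29] open={}
Step 11: reserve R6 A 1 -> on_hand[A=18 B=29] avail[A=17 B=29] open={R6}
Step 12: reserve R7 A 6 -> on_hand[A=18 B=29] avail[A=11 B=29] open={R6,R7}
Step 13: commit R6 -> on_hand[A=17 B=29] avail[A=11 B=29] open={R7}
Step 14: reserve R8 B 4 -> on_hand[A=17 B=29] avail[A=11 B=25] open={R7,R8}
Step 15: reserve R9 A 6 -> on_hand[A=17 B=29] avail[A=5 B=25] open={R7,R8,R9}
Step 16: reserve R10 B 3 -> on_hand[A=17 B=29] avail[A=5 B=22] open={R10,R7,R8,R9}
Step 17: reserve R11 A 4 -> on_hand[A=17 B=29] avail[A=1 B=22] open={R10,R11,R7,R8,R9}
Step 18: reserve R12 B 4 -> on_hand[A=17 B=29] avail[A=1 B=18] open={R10,R11,R12,R7,R8,R9}
Step 19: cancel R12 -> on_hand[A=17 B=29] avail[A=1 B=22] open={R10,R11,R7,R8,R9}
Step 20: commit R8 -> on_hand[A=17 B=25] avail[A=1 B=22] open={R10,R11,R7,R9}
Final available[B] = 22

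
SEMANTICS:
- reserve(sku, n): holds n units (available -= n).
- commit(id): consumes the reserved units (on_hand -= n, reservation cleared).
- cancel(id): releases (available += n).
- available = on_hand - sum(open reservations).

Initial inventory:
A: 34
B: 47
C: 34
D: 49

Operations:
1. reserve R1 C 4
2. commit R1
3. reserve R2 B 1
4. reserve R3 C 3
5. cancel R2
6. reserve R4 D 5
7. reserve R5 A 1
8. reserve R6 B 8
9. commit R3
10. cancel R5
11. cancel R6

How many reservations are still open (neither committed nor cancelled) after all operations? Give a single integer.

Answer: 1

Derivation:
Step 1: reserve R1 C 4 -> on_hand[A=34 B=47 C=34 D=49] avail[A=34 B=47 C=30 D=49] open={R1}
Step 2: commit R1 -> on_hand[A=34 B=47 C=30 D=49] avail[A=34 B=47 C=30 D=49] open={}
Step 3: reserve R2 B 1 -> on_hand[A=34 B=47 C=30 D=49] avail[A=34 B=46 C=30 D=49] open={R2}
Step 4: reserve R3 C 3 -> on_hand[A=34 B=47 C=30 D=49] avail[A=34 B=46 C=27 D=49] open={R2,R3}
Step 5: cancel R2 -> on_hand[A=34 B=47 C=30 D=49] avail[A=34 B=47 C=27 D=49] open={R3}
Step 6: reserve R4 D 5 -> on_hand[A=34 B=47 C=30 D=49] avail[A=34 B=47 C=27 D=44] open={R3,R4}
Step 7: reserve R5 A 1 -> on_hand[A=34 B=47 C=30 D=49] avail[A=33 B=47 C=27 D=44] open={R3,R4,R5}
Step 8: reserve R6 B 8 -> on_hand[A=34 B=47 C=30 D=49] avail[A=33 B=39 C=27 D=44] open={R3,R4,R5,R6}
Step 9: commit R3 -> on_hand[A=34 B=47 C=27 D=49] avail[A=33 B=39 C=27 D=44] open={R4,R5,R6}
Step 10: cancel R5 -> on_hand[A=34 B=47 C=27 D=49] avail[A=34 B=39 C=27 D=44] open={R4,R6}
Step 11: cancel R6 -> on_hand[A=34 B=47 C=27 D=49] avail[A=34 B=47 C=27 D=44] open={R4}
Open reservations: ['R4'] -> 1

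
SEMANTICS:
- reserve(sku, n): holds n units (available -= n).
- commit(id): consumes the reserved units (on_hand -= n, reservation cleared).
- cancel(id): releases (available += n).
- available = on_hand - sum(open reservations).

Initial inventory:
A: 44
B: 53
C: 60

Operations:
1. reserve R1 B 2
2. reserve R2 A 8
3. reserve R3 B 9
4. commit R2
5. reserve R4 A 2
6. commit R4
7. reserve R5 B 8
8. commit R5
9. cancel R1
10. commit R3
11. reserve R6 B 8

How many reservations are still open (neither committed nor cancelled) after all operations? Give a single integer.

Answer: 1

Derivation:
Step 1: reserve R1 B 2 -> on_hand[A=44 B=53 C=60] avail[A=44 B=51 C=60] open={R1}
Step 2: reserve R2 A 8 -> on_hand[A=44 B=53 C=60] avail[A=36 B=51 C=60] open={R1,R2}
Step 3: reserve R3 B 9 -> on_hand[A=44 B=53 C=60] avail[A=36 B=42 C=60] open={R1,R2,R3}
Step 4: commit R2 -> on_hand[A=36 B=53 C=60] avail[A=36 B=42 C=60] open={R1,R3}
Step 5: reserve R4 A 2 -> on_hand[A=36 B=53 C=60] avail[A=34 B=42 C=60] open={R1,R3,R4}
Step 6: commit R4 -> on_hand[A=34 B=53 C=60] avail[A=34 B=42 C=60] open={R1,R3}
Step 7: reserve R5 B 8 -> on_hand[A=34 B=53 C=60] avail[A=34 B=34 C=60] open={R1,R3,R5}
Step 8: commit R5 -> on_hand[A=34 B=45 C=60] avail[A=34 B=34 C=60] open={R1,R3}
Step 9: cancel R1 -> on_hand[A=34 B=45 C=60] avail[A=34 B=36 C=60] open={R3}
Step 10: commit R3 -> on_hand[A=34 B=36 C=60] avail[A=34 B=36 C=60] open={}
Step 11: reserve R6 B 8 -> on_hand[A=34 B=36 C=60] avail[A=34 B=28 C=60] open={R6}
Open reservations: ['R6'] -> 1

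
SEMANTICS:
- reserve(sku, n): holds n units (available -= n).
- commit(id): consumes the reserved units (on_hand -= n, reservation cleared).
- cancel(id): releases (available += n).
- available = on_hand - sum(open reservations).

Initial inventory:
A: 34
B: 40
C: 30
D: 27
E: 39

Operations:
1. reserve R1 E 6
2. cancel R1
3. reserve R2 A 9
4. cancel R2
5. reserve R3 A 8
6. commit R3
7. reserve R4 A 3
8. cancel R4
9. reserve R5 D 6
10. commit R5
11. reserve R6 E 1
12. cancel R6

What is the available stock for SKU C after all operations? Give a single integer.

Step 1: reserve R1 E 6 -> on_hand[A=34 B=40 C=30 D=27 E=39] avail[A=34 B=40 C=30 D=27 E=33] open={R1}
Step 2: cancel R1 -> on_hand[A=34 B=40 C=30 D=27 E=39] avail[A=34 B=40 C=30 D=27 E=39] open={}
Step 3: reserve R2 A 9 -> on_hand[A=34 B=40 C=30 D=27 E=39] avail[A=25 B=40 C=30 D=27 E=39] open={R2}
Step 4: cancel R2 -> on_hand[A=34 B=40 C=30 D=27 E=39] avail[A=34 B=40 C=30 D=27 E=39] open={}
Step 5: reserve R3 A 8 -> on_hand[A=34 B=40 C=30 D=27 E=39] avail[A=26 B=40 C=30 D=27 E=39] open={R3}
Step 6: commit R3 -> on_hand[A=26 B=40 C=30 D=27 E=39] avail[A=26 B=40 C=30 D=27 E=39] open={}
Step 7: reserve R4 A 3 -> on_hand[A=26 B=40 C=30 D=27 E=39] avail[A=23 B=40 C=30 D=27 E=39] open={R4}
Step 8: cancel R4 -> on_hand[A=26 B=40 C=30 D=27 E=39] avail[A=26 B=40 C=30 D=27 E=39] open={}
Step 9: reserve R5 D 6 -> on_hand[A=26 B=40 C=30 D=27 E=39] avail[A=26 B=40 C=30 D=21 E=39] open={R5}
Step 10: commit R5 -> on_hand[A=26 B=40 C=30 D=21 E=39] avail[A=26 B=40 C=30 D=21 E=39] open={}
Step 11: reserve R6 E 1 -> on_hand[A=26 B=40 C=30 D=21 E=39] avail[A=26 B=40 C=30 D=21 E=38] open={R6}
Step 12: cancel R6 -> on_hand[A=26 B=40 C=30 D=21 E=39] avail[A=26 B=40 C=30 D=21 E=39] open={}
Final available[C] = 30

Answer: 30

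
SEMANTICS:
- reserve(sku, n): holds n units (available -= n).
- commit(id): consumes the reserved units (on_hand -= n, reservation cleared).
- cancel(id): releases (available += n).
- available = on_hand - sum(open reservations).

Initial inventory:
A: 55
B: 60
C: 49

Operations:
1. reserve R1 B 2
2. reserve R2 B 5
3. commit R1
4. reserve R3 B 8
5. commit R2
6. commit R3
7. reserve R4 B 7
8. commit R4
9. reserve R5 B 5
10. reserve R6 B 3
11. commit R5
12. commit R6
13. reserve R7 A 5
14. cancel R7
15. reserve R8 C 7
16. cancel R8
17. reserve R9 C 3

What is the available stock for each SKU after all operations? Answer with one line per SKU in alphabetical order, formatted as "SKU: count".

Step 1: reserve R1 B 2 -> on_hand[A=55 B=60 C=49] avail[A=55 B=58 C=49] open={R1}
Step 2: reserve R2 B 5 -> on_hand[A=55 B=60 C=49] avail[A=55 B=53 C=49] open={R1,R2}
Step 3: commit R1 -> on_hand[A=55 B=58 C=49] avail[A=55 B=53 C=49] open={R2}
Step 4: reserve R3 B 8 -> on_hand[A=55 B=58 C=49] avail[A=55 B=45 C=49] open={R2,R3}
Step 5: commit R2 -> on_hand[A=55 B=53 C=49] avail[A=55 B=45 C=49] open={R3}
Step 6: commit R3 -> on_hand[A=55 B=45 C=49] avail[A=55 B=45 C=49] open={}
Step 7: reserve R4 B 7 -> on_hand[A=55 B=45 C=49] avail[A=55 B=38 C=49] open={R4}
Step 8: commit R4 -> on_hand[A=55 B=38 C=49] avail[A=55 B=38 C=49] open={}
Step 9: reserve R5 B 5 -> on_hand[A=55 B=38 C=49] avail[A=55 B=33 C=49] open={R5}
Step 10: reserve R6 B 3 -> on_hand[A=55 B=38 C=49] avail[A=55 B=30 C=49] open={R5,R6}
Step 11: commit R5 -> on_hand[A=55 B=33 C=49] avail[A=55 B=30 C=49] open={R6}
Step 12: commit R6 -> on_hand[A=55 B=30 C=49] avail[A=55 B=30 C=49] open={}
Step 13: reserve R7 A 5 -> on_hand[A=55 B=30 C=49] avail[A=50 B=30 C=49] open={R7}
Step 14: cancel R7 -> on_hand[A=55 B=30 C=49] avail[A=55 B=30 C=49] open={}
Step 15: reserve R8 C 7 -> on_hand[A=55 B=30 C=49] avail[A=55 B=30 C=42] open={R8}
Step 16: cancel R8 -> on_hand[A=55 B=30 C=49] avail[A=55 B=30 C=49] open={}
Step 17: reserve R9 C 3 -> on_hand[A=55 B=30 C=49] avail[A=55 B=30 C=46] open={R9}

Answer: A: 55
B: 30
C: 46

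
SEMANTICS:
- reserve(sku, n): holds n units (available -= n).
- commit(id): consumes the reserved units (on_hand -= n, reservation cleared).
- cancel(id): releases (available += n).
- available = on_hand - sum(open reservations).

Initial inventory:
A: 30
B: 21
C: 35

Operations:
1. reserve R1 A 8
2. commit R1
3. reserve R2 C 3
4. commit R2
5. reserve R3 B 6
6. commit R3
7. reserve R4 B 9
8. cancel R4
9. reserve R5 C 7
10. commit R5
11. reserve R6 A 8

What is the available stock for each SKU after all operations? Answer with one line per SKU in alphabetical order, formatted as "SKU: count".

Answer: A: 14
B: 15
C: 25

Derivation:
Step 1: reserve R1 A 8 -> on_hand[A=30 B=21 C=35] avail[A=22 B=21 C=35] open={R1}
Step 2: commit R1 -> on_hand[A=22 B=21 C=35] avail[A=22 B=21 C=35] open={}
Step 3: reserve R2 C 3 -> on_hand[A=22 B=21 C=35] avail[A=22 B=21 C=32] open={R2}
Step 4: commit R2 -> on_hand[A=22 B=21 C=32] avail[A=22 B=21 C=32] open={}
Step 5: reserve R3 B 6 -> on_hand[A=22 B=21 C=32] avail[A=22 B=15 C=32] open={R3}
Step 6: commit R3 -> on_hand[A=22 B=15 C=32] avail[A=22 B=15 C=32] open={}
Step 7: reserve R4 B 9 -> on_hand[A=22 B=15 C=32] avail[A=22 B=6 C=32] open={R4}
Step 8: cancel R4 -> on_hand[A=22 B=15 C=32] avail[A=22 B=15 C=32] open={}
Step 9: reserve R5 C 7 -> on_hand[A=22 B=15 C=32] avail[A=22 B=15 C=25] open={R5}
Step 10: commit R5 -> on_hand[A=22 B=15 C=25] avail[A=22 B=15 C=25] open={}
Step 11: reserve R6 A 8 -> on_hand[A=22 B=15 C=25] avail[A=14 B=15 C=25] open={R6}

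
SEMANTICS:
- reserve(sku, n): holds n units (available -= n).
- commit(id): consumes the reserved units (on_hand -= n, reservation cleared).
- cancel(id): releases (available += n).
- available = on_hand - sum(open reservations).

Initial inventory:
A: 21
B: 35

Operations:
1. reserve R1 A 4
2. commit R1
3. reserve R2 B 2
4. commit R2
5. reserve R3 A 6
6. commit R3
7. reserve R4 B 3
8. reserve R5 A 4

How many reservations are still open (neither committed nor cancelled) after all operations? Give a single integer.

Step 1: reserve R1 A 4 -> on_hand[A=21 B=35] avail[A=17 B=35] open={R1}
Step 2: commit R1 -> on_hand[A=17 B=35] avail[A=17 B=35] open={}
Step 3: reserve R2 B 2 -> on_hand[A=17 B=35] avail[A=17 B=33] open={R2}
Step 4: commit R2 -> on_hand[A=17 B=33] avail[A=17 B=33] open={}
Step 5: reserve R3 A 6 -> on_hand[A=17 B=33] avail[A=11 B=33] open={R3}
Step 6: commit R3 -> on_hand[A=11 B=33] avail[A=11 B=33] open={}
Step 7: reserve R4 B 3 -> on_hand[A=11 B=33] avail[A=11 B=30] open={R4}
Step 8: reserve R5 A 4 -> on_hand[A=11 B=33] avail[A=7 B=30] open={R4,R5}
Open reservations: ['R4', 'R5'] -> 2

Answer: 2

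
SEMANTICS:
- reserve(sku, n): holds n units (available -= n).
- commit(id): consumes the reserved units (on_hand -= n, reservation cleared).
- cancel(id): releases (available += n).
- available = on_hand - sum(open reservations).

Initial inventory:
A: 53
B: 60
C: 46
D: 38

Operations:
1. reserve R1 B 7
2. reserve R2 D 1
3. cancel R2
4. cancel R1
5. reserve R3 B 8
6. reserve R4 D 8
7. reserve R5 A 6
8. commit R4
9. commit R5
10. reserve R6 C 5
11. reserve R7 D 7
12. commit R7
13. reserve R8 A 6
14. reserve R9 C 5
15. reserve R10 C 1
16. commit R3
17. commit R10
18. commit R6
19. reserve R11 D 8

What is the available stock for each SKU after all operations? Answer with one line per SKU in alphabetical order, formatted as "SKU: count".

Answer: A: 41
B: 52
C: 35
D: 15

Derivation:
Step 1: reserve R1 B 7 -> on_hand[A=53 B=60 C=46 D=38] avail[A=53 B=53 C=46 D=38] open={R1}
Step 2: reserve R2 D 1 -> on_hand[A=53 B=60 C=46 D=38] avail[A=53 B=53 C=46 D=37] open={R1,R2}
Step 3: cancel R2 -> on_hand[A=53 B=60 C=46 D=38] avail[A=53 B=53 C=46 D=38] open={R1}
Step 4: cancel R1 -> on_hand[A=53 B=60 C=46 D=38] avail[A=53 B=60 C=46 D=38] open={}
Step 5: reserve R3 B 8 -> on_hand[A=53 B=60 C=46 D=38] avail[A=53 B=52 C=46 D=38] open={R3}
Step 6: reserve R4 D 8 -> on_hand[A=53 B=60 C=46 D=38] avail[A=53 B=52 C=46 D=30] open={R3,R4}
Step 7: reserve R5 A 6 -> on_hand[A=53 B=60 C=46 D=38] avail[A=47 B=52 C=46 D=30] open={R3,R4,R5}
Step 8: commit R4 -> on_hand[A=53 B=60 C=46 D=30] avail[A=47 B=52 C=46 D=30] open={R3,R5}
Step 9: commit R5 -> on_hand[A=47 B=60 C=46 D=30] avail[A=47 B=52 C=46 D=30] open={R3}
Step 10: reserve R6 C 5 -> on_hand[A=47 B=60 C=46 D=30] avail[A=47 B=52 C=41 D=30] open={R3,R6}
Step 11: reserve R7 D 7 -> on_hand[A=47 B=60 C=46 D=30] avail[A=47 B=52 C=41 D=23] open={R3,R6,R7}
Step 12: commit R7 -> on_hand[A=47 B=60 C=46 D=23] avail[A=47 B=52 C=41 D=23] open={R3,R6}
Step 13: reserve R8 A 6 -> on_hand[A=47 B=60 C=46 D=23] avail[A=41 B=52 C=41 D=23] open={R3,R6,R8}
Step 14: reserve R9 C 5 -> on_hand[A=47 B=60 C=46 D=23] avail[A=41 B=52 C=36 D=23] open={R3,R6,R8,R9}
Step 15: reserve R10 C 1 -> on_hand[A=47 B=60 C=46 D=23] avail[A=41 B=52 C=35 D=23] open={R10,R3,R6,R8,R9}
Step 16: commit R3 -> on_hand[A=47 B=52 C=46 D=23] avail[A=41 B=52 C=35 D=23] open={R10,R6,R8,R9}
Step 17: commit R10 -> on_hand[A=47 B=52 C=45 D=23] avail[A=41 B=52 C=35 D=23] open={R6,R8,R9}
Step 18: commit R6 -> on_hand[A=47 B=52 C=40 D=23] avail[A=41 B=52 C=35 D=23] open={R8,R9}
Step 19: reserve R11 D 8 -> on_hand[A=47 B=52 C=40 D=23] avail[A=41 B=52 C=35 D=15] open={R11,R8,R9}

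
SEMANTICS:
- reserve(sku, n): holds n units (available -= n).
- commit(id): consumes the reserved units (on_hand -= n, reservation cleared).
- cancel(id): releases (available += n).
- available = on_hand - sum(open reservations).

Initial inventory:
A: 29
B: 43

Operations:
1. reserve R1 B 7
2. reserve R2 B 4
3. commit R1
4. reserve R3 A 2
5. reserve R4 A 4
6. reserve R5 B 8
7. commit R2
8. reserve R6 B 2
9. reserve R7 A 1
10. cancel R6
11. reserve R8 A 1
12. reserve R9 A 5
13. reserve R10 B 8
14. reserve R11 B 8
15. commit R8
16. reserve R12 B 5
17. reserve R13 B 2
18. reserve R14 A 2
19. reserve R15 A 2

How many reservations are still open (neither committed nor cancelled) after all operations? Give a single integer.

Step 1: reserve R1 B 7 -> on_hand[A=29 B=43] avail[A=29 B=36] open={R1}
Step 2: reserve R2 B 4 -> on_hand[A=29 B=43] avail[A=29 B=32] open={R1,R2}
Step 3: commit R1 -> on_hand[A=29 B=36] avail[A=29 B=32] open={R2}
Step 4: reserve R3 A 2 -> on_hand[A=29 B=36] avail[A=27 B=32] open={R2,R3}
Step 5: reserve R4 A 4 -> on_hand[A=29 B=36] avail[A=23 B=32] open={R2,R3,R4}
Step 6: reserve R5 B 8 -> on_hand[A=29 B=36] avail[A=23 B=24] open={R2,R3,R4,R5}
Step 7: commit R2 -> on_hand[A=29 B=32] avail[A=23 B=24] open={R3,R4,R5}
Step 8: reserve R6 B 2 -> on_hand[A=29 B=32] avail[A=23 B=22] open={R3,R4,R5,R6}
Step 9: reserve R7 A 1 -> on_hand[A=29 B=32] avail[A=22 B=22] open={R3,R4,R5,R6,R7}
Step 10: cancel R6 -> on_hand[A=29 B=32] avail[A=22 B=24] open={R3,R4,R5,R7}
Step 11: reserve R8 A 1 -> on_hand[A=29 B=32] avail[A=21 B=24] open={R3,R4,R5,R7,R8}
Step 12: reserve R9 A 5 -> on_hand[A=29 B=32] avail[A=16 B=24] open={R3,R4,R5,R7,R8,R9}
Step 13: reserve R10 B 8 -> on_hand[A=29 B=32] avail[A=16 B=16] open={R10,R3,R4,R5,R7,R8,R9}
Step 14: reserve R11 B 8 -> on_hand[A=29 B=32] avail[A=16 B=8] open={R10,R11,R3,R4,R5,R7,R8,R9}
Step 15: commit R8 -> on_hand[A=28 B=32] avail[A=16 B=8] open={R10,R11,R3,R4,R5,R7,R9}
Step 16: reserve R12 B 5 -> on_hand[A=28 B=32] avail[A=16 B=3] open={R10,R11,R12,R3,R4,R5,R7,R9}
Step 17: reserve R13 B 2 -> on_hand[A=28 B=32] avail[A=16 B=1] open={R10,R11,R12,R13,R3,R4,R5,R7,R9}
Step 18: reserve R14 A 2 -> on_hand[A=28 B=32] avail[A=14 B=1] open={R10,R11,R12,R13,R14,R3,R4,R5,R7,R9}
Step 19: reserve R15 A 2 -> on_hand[A=28 B=32] avail[A=12 B=1] open={R10,R11,R12,R13,R14,R15,R3,R4,R5,R7,R9}
Open reservations: ['R10', 'R11', 'R12', 'R13', 'R14', 'R15', 'R3', 'R4', 'R5', 'R7', 'R9'] -> 11

Answer: 11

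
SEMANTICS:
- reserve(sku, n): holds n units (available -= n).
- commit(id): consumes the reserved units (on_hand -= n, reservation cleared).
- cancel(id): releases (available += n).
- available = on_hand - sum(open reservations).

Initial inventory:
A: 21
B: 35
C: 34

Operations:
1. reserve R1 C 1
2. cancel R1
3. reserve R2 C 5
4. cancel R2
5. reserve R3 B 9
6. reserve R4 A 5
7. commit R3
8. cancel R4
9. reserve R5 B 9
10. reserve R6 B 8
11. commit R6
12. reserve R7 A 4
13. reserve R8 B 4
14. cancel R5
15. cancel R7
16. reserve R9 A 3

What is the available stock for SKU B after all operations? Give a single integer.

Step 1: reserve R1 C 1 -> on_hand[A=21 B=35 C=34] avail[A=21 B=35 C=33] open={R1}
Step 2: cancel R1 -> on_hand[A=21 B=35 C=34] avail[A=21 B=35 C=34] open={}
Step 3: reserve R2 C 5 -> on_hand[A=21 B=35 C=34] avail[A=21 B=35 C=29] open={R2}
Step 4: cancel R2 -> on_hand[A=21 B=35 C=34] avail[A=21 B=35 C=34] open={}
Step 5: reserve R3 B 9 -> on_hand[A=21 B=35 C=34] avail[A=21 B=26 C=34] open={R3}
Step 6: reserve R4 A 5 -> on_hand[A=21 B=35 C=34] avail[A=16 B=26 C=34] open={R3,R4}
Step 7: commit R3 -> on_hand[A=21 B=26 C=34] avail[A=16 B=26 C=34] open={R4}
Step 8: cancel R4 -> on_hand[A=21 B=26 C=34] avail[A=21 B=26 C=34] open={}
Step 9: reserve R5 B 9 -> on_hand[A=21 B=26 C=34] avail[A=21 B=17 C=34] open={R5}
Step 10: reserve R6 B 8 -> on_hand[A=21 B=26 C=34] avail[A=21 B=9 C=34] open={R5,R6}
Step 11: commit R6 -> on_hand[A=21 B=18 C=34] avail[A=21 B=9 C=34] open={R5}
Step 12: reserve R7 A 4 -> on_hand[A=21 B=18 C=34] avail[A=17 B=9 C=34] open={R5,R7}
Step 13: reserve R8 B 4 -> on_hand[A=21 B=18 C=34] avail[A=17 B=5 C=34] open={R5,R7,R8}
Step 14: cancel R5 -> on_hand[A=21 B=18 C=34] avail[A=17 B=14 C=34] open={R7,R8}
Step 15: cancel R7 -> on_hand[A=21 B=18 C=34] avail[A=21 B=14 C=34] open={R8}
Step 16: reserve R9 A 3 -> on_hand[A=21 B=18 C=34] avail[A=18 B=14 C=34] open={R8,R9}
Final available[B] = 14

Answer: 14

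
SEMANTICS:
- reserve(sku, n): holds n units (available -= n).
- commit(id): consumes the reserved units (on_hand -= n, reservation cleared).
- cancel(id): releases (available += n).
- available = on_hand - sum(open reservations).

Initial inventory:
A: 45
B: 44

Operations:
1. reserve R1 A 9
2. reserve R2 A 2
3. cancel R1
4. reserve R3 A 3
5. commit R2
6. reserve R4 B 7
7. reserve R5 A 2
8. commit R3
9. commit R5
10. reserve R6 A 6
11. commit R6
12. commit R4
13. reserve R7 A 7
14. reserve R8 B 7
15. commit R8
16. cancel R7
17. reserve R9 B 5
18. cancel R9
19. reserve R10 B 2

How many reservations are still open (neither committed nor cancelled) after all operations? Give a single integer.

Step 1: reserve R1 A 9 -> on_hand[A=45 B=44] avail[A=36 B=44] open={R1}
Step 2: reserve R2 A 2 -> on_hand[A=45 B=44] avail[A=34 B=44] open={R1,R2}
Step 3: cancel R1 -> on_hand[A=45 B=44] avail[A=43 B=44] open={R2}
Step 4: reserve R3 A 3 -> on_hand[A=45 B=44] avail[A=40 B=44] open={R2,R3}
Step 5: commit R2 -> on_hand[A=43 B=44] avail[A=40 B=44] open={R3}
Step 6: reserve R4 B 7 -> on_hand[A=43 B=44] avail[A=40 B=37] open={R3,R4}
Step 7: reserve R5 A 2 -> on_hand[A=43 B=44] avail[A=38 B=37] open={R3,R4,R5}
Step 8: commit R3 -> on_hand[A=40 B=44] avail[A=38 B=37] open={R4,R5}
Step 9: commit R5 -> on_hand[A=38 B=44] avail[A=38 B=37] open={R4}
Step 10: reserve R6 A 6 -> on_hand[A=38 B=44] avail[A=32 B=37] open={R4,R6}
Step 11: commit R6 -> on_hand[A=32 B=44] avail[A=32 B=37] open={R4}
Step 12: commit R4 -> on_hand[A=32 B=37] avail[A=32 B=37] open={}
Step 13: reserve R7 A 7 -> on_hand[A=32 B=37] avail[A=25 B=37] open={R7}
Step 14: reserve R8 B 7 -> on_hand[A=32 B=37] avail[A=25 B=30] open={R7,R8}
Step 15: commit R8 -> on_hand[A=32 B=30] avail[A=25 B=30] open={R7}
Step 16: cancel R7 -> on_hand[A=32 B=30] avail[A=32 B=30] open={}
Step 17: reserve R9 B 5 -> on_hand[A=32 B=30] avail[A=32 B=25] open={R9}
Step 18: cancel R9 -> on_hand[A=32 B=30] avail[A=32 B=30] open={}
Step 19: reserve R10 B 2 -> on_hand[A=32 B=30] avail[A=32 B=28] open={R10}
Open reservations: ['R10'] -> 1

Answer: 1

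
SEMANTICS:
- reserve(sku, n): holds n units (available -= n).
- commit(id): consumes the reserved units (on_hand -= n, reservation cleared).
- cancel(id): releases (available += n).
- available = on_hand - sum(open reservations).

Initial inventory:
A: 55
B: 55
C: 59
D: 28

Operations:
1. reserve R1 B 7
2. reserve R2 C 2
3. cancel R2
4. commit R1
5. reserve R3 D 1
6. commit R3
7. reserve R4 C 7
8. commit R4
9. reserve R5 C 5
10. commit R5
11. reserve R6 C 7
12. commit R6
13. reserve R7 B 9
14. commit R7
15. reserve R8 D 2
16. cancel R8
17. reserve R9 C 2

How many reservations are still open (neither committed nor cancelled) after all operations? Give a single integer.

Answer: 1

Derivation:
Step 1: reserve R1 B 7 -> on_hand[A=55 B=55 C=59 D=28] avail[A=55 B=48 C=59 D=28] open={R1}
Step 2: reserve R2 C 2 -> on_hand[A=55 B=55 C=59 D=28] avail[A=55 B=48 C=57 D=28] open={R1,R2}
Step 3: cancel R2 -> on_hand[A=55 B=55 C=59 D=28] avail[A=55 B=48 C=59 D=28] open={R1}
Step 4: commit R1 -> on_hand[A=55 B=48 C=59 D=28] avail[A=55 B=48 C=59 D=28] open={}
Step 5: reserve R3 D 1 -> on_hand[A=55 B=48 C=59 D=28] avail[A=55 B=48 C=59 D=27] open={R3}
Step 6: commit R3 -> on_hand[A=55 B=48 C=59 D=27] avail[A=55 B=48 C=59 D=27] open={}
Step 7: reserve R4 C 7 -> on_hand[A=55 B=48 C=59 D=27] avail[A=55 B=48 C=52 D=27] open={R4}
Step 8: commit R4 -> on_hand[A=55 B=48 C=52 D=27] avail[A=55 B=48 C=52 D=27] open={}
Step 9: reserve R5 C 5 -> on_hand[A=55 B=48 C=52 D=27] avail[A=55 B=48 C=47 D=27] open={R5}
Step 10: commit R5 -> on_hand[A=55 B=48 C=47 D=27] avail[A=55 B=48 C=47 D=27] open={}
Step 11: reserve R6 C 7 -> on_hand[A=55 B=48 C=47 D=27] avail[A=55 B=48 C=40 D=27] open={R6}
Step 12: commit R6 -> on_hand[A=55 B=48 C=40 D=27] avail[A=55 B=48 C=40 D=27] open={}
Step 13: reserve R7 B 9 -> on_hand[A=55 B=48 C=40 D=27] avail[A=55 B=39 C=40 D=27] open={R7}
Step 14: commit R7 -> on_hand[A=55 B=39 C=40 D=27] avail[A=55 B=39 C=40 D=27] open={}
Step 15: reserve R8 D 2 -> on_hand[A=55 B=39 C=40 D=27] avail[A=55 B=39 C=40 D=25] open={R8}
Step 16: cancel R8 -> on_hand[A=55 B=39 C=40 D=27] avail[A=55 B=39 C=40 D=27] open={}
Step 17: reserve R9 C 2 -> on_hand[A=55 B=39 C=40 D=27] avail[A=55 B=39 C=38 D=27] open={R9}
Open reservations: ['R9'] -> 1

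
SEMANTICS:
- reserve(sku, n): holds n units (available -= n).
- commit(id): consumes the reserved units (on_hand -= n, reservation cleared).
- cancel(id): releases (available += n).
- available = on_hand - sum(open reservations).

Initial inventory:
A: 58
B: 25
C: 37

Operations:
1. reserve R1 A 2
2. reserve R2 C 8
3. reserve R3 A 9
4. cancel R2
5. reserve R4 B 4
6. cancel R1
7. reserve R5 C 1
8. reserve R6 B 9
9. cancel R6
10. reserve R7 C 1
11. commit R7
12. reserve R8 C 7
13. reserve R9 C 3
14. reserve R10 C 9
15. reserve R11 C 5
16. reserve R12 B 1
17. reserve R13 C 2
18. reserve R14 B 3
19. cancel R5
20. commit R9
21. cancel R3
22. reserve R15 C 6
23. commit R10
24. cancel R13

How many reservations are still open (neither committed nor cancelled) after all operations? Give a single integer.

Answer: 6

Derivation:
Step 1: reserve R1 A 2 -> on_hand[A=58 B=25 C=37] avail[A=56 B=25 C=37] open={R1}
Step 2: reserve R2 C 8 -> on_hand[A=58 B=25 C=37] avail[A=56 B=25 C=29] open={R1,R2}
Step 3: reserve R3 A 9 -> on_hand[A=58 B=25 C=37] avail[A=47 B=25 C=29] open={R1,R2,R3}
Step 4: cancel R2 -> on_hand[A=58 B=25 C=37] avail[A=47 B=25 C=37] open={R1,R3}
Step 5: reserve R4 B 4 -> on_hand[A=58 B=25 C=37] avail[A=47 B=21 C=37] open={R1,R3,R4}
Step 6: cancel R1 -> on_hand[A=58 B=25 C=37] avail[A=49 B=21 C=37] open={R3,R4}
Step 7: reserve R5 C 1 -> on_hand[A=58 B=25 C=37] avail[A=49 B=21 C=36] open={R3,R4,R5}
Step 8: reserve R6 B 9 -> on_hand[A=58 B=25 C=37] avail[A=49 B=12 C=36] open={R3,R4,R5,R6}
Step 9: cancel R6 -> on_hand[A=58 B=25 C=37] avail[A=49 B=21 C=36] open={R3,R4,R5}
Step 10: reserve R7 C 1 -> on_hand[A=58 B=25 C=37] avail[A=49 B=21 C=35] open={R3,R4,R5,R7}
Step 11: commit R7 -> on_hand[A=58 B=25 C=36] avail[A=49 B=21 C=35] open={R3,R4,R5}
Step 12: reserve R8 C 7 -> on_hand[A=58 B=25 C=36] avail[A=49 B=21 C=28] open={R3,R4,R5,R8}
Step 13: reserve R9 C 3 -> on_hand[A=58 B=25 C=36] avail[A=49 B=21 C=25] open={R3,R4,R5,R8,R9}
Step 14: reserve R10 C 9 -> on_hand[A=58 B=25 C=36] avail[A=49 B=21 C=16] open={R10,R3,R4,R5,R8,R9}
Step 15: reserve R11 C 5 -> on_hand[A=58 B=25 C=36] avail[A=49 B=21 C=11] open={R10,R11,R3,R4,R5,R8,R9}
Step 16: reserve R12 B 1 -> on_hand[A=58 B=25 C=36] avail[A=49 B=20 C=11] open={R10,R11,R12,R3,R4,R5,R8,R9}
Step 17: reserve R13 C 2 -> on_hand[A=58 B=25 C=36] avail[A=49 B=20 C=9] open={R10,R11,R12,R13,R3,R4,R5,R8,R9}
Step 18: reserve R14 B 3 -> on_hand[A=58 B=25 C=36] avail[A=49 B=17 C=9] open={R10,R11,R12,R13,R14,R3,R4,R5,R8,R9}
Step 19: cancel R5 -> on_hand[A=58 B=25 C=36] avail[A=49 B=17 C=10] open={R10,R11,R12,R13,R14,R3,R4,R8,R9}
Step 20: commit R9 -> on_hand[A=58 B=25 C=33] avail[A=49 B=17 C=10] open={R10,R11,R12,R13,R14,R3,R4,R8}
Step 21: cancel R3 -> on_hand[A=58 B=25 C=33] avail[A=58 B=17 C=10] open={R10,R11,R12,R13,R14,R4,R8}
Step 22: reserve R15 C 6 -> on_hand[A=58 B=25 C=33] avail[A=58 B=17 C=4] open={R10,R11,R12,R13,R14,R15,R4,R8}
Step 23: commit R10 -> on_hand[A=58 B=25 C=24] avail[A=58 B=17 C=4] open={R11,R12,R13,R14,R15,R4,R8}
Step 24: cancel R13 -> on_hand[A=58 B=25 C=24] avail[A=58 B=17 C=6] open={R11,R12,R14,R15,R4,R8}
Open reservations: ['R11', 'R12', 'R14', 'R15', 'R4', 'R8'] -> 6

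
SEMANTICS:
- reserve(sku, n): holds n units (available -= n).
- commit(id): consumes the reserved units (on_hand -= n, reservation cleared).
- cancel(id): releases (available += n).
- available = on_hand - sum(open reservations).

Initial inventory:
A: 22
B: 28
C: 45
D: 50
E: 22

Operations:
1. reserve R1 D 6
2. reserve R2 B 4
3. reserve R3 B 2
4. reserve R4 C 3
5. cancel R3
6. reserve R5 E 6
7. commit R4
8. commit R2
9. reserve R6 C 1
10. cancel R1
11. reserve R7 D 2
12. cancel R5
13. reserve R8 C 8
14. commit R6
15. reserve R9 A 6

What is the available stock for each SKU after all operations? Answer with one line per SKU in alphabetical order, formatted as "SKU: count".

Answer: A: 16
B: 24
C: 33
D: 48
E: 22

Derivation:
Step 1: reserve R1 D 6 -> on_hand[A=22 B=28 C=45 D=50 E=22] avail[A=22 B=28 C=45 D=44 E=22] open={R1}
Step 2: reserve R2 B 4 -> on_hand[A=22 B=28 C=45 D=50 E=22] avail[A=22 B=24 C=45 D=44 E=22] open={R1,R2}
Step 3: reserve R3 B 2 -> on_hand[A=22 B=28 C=45 D=50 E=22] avail[A=22 B=22 C=45 D=44 E=22] open={R1,R2,R3}
Step 4: reserve R4 C 3 -> on_hand[A=22 B=28 C=45 D=50 E=22] avail[A=22 B=22 C=42 D=44 E=22] open={R1,R2,R3,R4}
Step 5: cancel R3 -> on_hand[A=22 B=28 C=45 D=50 E=22] avail[A=22 B=24 C=42 D=44 E=22] open={R1,R2,R4}
Step 6: reserve R5 E 6 -> on_hand[A=22 B=28 C=45 D=50 E=22] avail[A=22 B=24 C=42 D=44 E=16] open={R1,R2,R4,R5}
Step 7: commit R4 -> on_hand[A=22 B=28 C=42 D=50 E=22] avail[A=22 B=24 C=42 D=44 E=16] open={R1,R2,R5}
Step 8: commit R2 -> on_hand[A=22 B=24 C=42 D=50 E=22] avail[A=22 B=24 C=42 D=44 E=16] open={R1,R5}
Step 9: reserve R6 C 1 -> on_hand[A=22 B=24 C=42 D=50 E=22] avail[A=22 B=24 C=41 D=44 E=16] open={R1,R5,R6}
Step 10: cancel R1 -> on_hand[A=22 B=24 C=42 D=50 E=22] avail[A=22 B=24 C=41 D=50 E=16] open={R5,R6}
Step 11: reserve R7 D 2 -> on_hand[A=22 B=24 C=42 D=50 E=22] avail[A=22 B=24 C=41 D=48 E=16] open={R5,R6,R7}
Step 12: cancel R5 -> on_hand[A=22 B=24 C=42 D=50 E=22] avail[A=22 B=24 C=41 D=48 E=22] open={R6,R7}
Step 13: reserve R8 C 8 -> on_hand[A=22 B=24 C=42 D=50 E=22] avail[A=22 B=24 C=33 D=48 E=22] open={R6,R7,R8}
Step 14: commit R6 -> on_hand[A=22 B=24 C=41 D=50 E=22] avail[A=22 B=24 C=33 D=48 E=22] open={R7,R8}
Step 15: reserve R9 A 6 -> on_hand[A=22 B=24 C=41 D=50 E=22] avail[A=16 B=24 C=33 D=48 E=22] open={R7,R8,R9}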